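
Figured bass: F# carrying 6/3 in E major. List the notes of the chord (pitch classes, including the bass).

F#, A, D#

A third above F# in this key is A.
A sixth above F# in this key is D#.
Together with the bass F#, this spells D# diminished in first inversion.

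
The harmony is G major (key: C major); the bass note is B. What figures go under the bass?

6

B is the third of G major, so the chord is in first inversion.
A triad in first inversion is figured 6/3, conventionally abbreviated 6.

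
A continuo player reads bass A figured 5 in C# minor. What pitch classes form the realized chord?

The written figures 5 are shorthand for 5/3: the 3 is implied.
A third above A in this key is C#.
A fifth above A in this key is E.
Together with the bass A, this spells A major in root position.

A, C#, E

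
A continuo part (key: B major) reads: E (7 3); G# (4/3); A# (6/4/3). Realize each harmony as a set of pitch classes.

E (7/5/3): E, G#, B, D#.
G# (6/4/3): G#, B, C#, E.
A# (6/4/3): A#, C#, D#, F#.

E, G#, B, D# | G#, B, C#, E | A#, C#, D#, F#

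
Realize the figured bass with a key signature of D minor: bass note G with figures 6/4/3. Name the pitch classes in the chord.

G, Bb, C, E

A third above G in this key is Bb.
A fourth above G in this key is C.
A sixth above G in this key is E.
Together with the bass G, this spells C dominant seventh in second inversion.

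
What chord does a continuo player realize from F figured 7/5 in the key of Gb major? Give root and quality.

F half-diminished seventh

The figures 7/5 indicate a seventh chord in root position.
In root position the bass is the root, so the root is F.
The chord tones are F, Ab, Cb, Eb, giving F half-diminished seventh.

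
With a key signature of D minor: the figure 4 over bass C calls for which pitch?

Counting 3 letter steps above C lands on F; in D minor, that letter is F.

F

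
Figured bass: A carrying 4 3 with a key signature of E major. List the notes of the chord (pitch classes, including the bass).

The written figures 4 3 are shorthand for 6/4/3: the 6 is implied.
A third above A in this key is C#.
A fourth above A in this key is D#.
A sixth above A in this key is F#.
Together with the bass A, this spells D# half-diminished seventh in second inversion.

A, C#, D#, F#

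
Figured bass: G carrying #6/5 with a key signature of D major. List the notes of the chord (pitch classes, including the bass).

The written figures #6/5 are shorthand for 6/5/3: the 3 is implied.
A third above G in this key is B.
A fifth above G in this key is D.
A sixth above G in this key is E, raised to E# by the sharp.

G, B, D, E#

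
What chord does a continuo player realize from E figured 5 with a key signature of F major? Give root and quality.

The figures 5 indicate a triad in root position.
In root position the bass is the root, so the root is E.
The chord tones are E, G, Bb, giving E diminished.

E diminished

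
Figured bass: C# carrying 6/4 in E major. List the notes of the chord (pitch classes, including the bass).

C#, F#, A

A fourth above C# in this key is F#.
A sixth above C# in this key is A.
Together with the bass C#, this spells F# minor in second inversion.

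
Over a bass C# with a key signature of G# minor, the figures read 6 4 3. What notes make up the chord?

C#, E, F#, A#

A third above C# in this key is E.
A fourth above C# in this key is F#.
A sixth above C# in this key is A#.
Together with the bass C#, this spells F# dominant seventh in second inversion.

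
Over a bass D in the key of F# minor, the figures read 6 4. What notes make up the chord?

A fourth above D in this key is G#.
A sixth above D in this key is B.
Together with the bass D, this spells G# diminished in second inversion.

D, G#, B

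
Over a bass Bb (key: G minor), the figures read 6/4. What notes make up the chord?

Bb, Eb, G

A fourth above Bb in this key is Eb.
A sixth above Bb in this key is G.
Together with the bass Bb, this spells Eb major in second inversion.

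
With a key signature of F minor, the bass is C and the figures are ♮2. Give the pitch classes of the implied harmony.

C, D, F, Ab

The written figures ♮2 are shorthand for 6/4/2: the 6/4 are implied.
A second above C in this key is Db, made natural (D) by the ♮ figure.
A fourth above C in this key is F.
A sixth above C in this key is Ab.
Together with the bass C, this spells D half-diminished seventh in third inversion.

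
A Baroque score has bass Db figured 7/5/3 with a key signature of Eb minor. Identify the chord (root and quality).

Db dominant seventh

The figures 7/5/3 indicate a seventh chord in root position.
In root position the bass is the root, so the root is Db.
The chord tones are Db, F, Ab, Cb, giving Db dominant seventh.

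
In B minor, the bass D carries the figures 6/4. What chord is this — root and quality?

The figures 6/4 indicate a triad in second inversion.
In second inversion the root lies a fourth above the bass: a fourth above D in B minor is G.
The chord tones are D, G, B, giving G major.

G major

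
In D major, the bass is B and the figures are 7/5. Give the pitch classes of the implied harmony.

B, D, F#, A

The written figures 7/5 are shorthand for 7/5/3: the 3 is implied.
A third above B in this key is D.
A fifth above B in this key is F#.
A seventh above B in this key is A.
Together with the bass B, this spells B minor seventh in root position.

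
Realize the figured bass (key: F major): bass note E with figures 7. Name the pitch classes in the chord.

The written figures 7 are shorthand for 7/5/3: the 5/3 are implied.
A third above E in this key is G.
A fifth above E in this key is Bb.
A seventh above E in this key is D.
Together with the bass E, this spells E half-diminished seventh in root position.

E, G, Bb, D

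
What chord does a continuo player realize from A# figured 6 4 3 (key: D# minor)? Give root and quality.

D# minor seventh

The figures 6 4 3 indicate a seventh chord in second inversion.
In second inversion the root lies a fourth above the bass: a fourth above A# in D# minor is D#.
The chord tones are A#, C#, D#, F#, giving D# minor seventh.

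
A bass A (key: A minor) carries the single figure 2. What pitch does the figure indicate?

B

Counting 1 letter step above A lands on B; in A minor, that letter is B.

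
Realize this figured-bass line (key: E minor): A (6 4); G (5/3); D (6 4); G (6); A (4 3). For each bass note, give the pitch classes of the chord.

A, D, F# | G, B, D | D, G, B | G, B, E | A, C, D, F#

A (6/4): A, D, F#.
G (5/3): G, B, D.
D (6/4): D, G, B.
G (6/3): G, B, E.
A (6/4/3): A, C, D, F#.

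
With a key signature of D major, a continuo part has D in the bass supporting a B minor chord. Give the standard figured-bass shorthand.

6

D is the third of B minor, so the chord is in first inversion.
A triad in first inversion is figured 6/3, conventionally abbreviated 6.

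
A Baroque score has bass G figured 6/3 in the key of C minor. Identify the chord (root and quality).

The figures 6/3 indicate a triad in first inversion.
In first inversion the root lies a sixth above the bass: a sixth above G in C minor is Eb.
The chord tones are G, Bb, Eb, giving Eb major.

Eb major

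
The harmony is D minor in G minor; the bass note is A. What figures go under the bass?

6/4

A is the fifth of D minor, so the chord is in second inversion.
A triad in second inversion is figured 6/4, conventionally abbreviated 6/4.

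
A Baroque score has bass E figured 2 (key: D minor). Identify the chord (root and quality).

F major seventh

The figures 2 indicate a seventh chord in third inversion.
In third inversion the root lies a second above the bass: a second above E in D minor is F.
The chord tones are E, F, A, C, giving F major seventh.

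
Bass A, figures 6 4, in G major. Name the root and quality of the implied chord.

The figures 6 4 indicate a triad in second inversion.
In second inversion the root lies a fourth above the bass: a fourth above A in G major is D.
The chord tones are A, D, F#, giving D major.

D major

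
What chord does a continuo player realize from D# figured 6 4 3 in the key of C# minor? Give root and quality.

The figures 6 4 3 indicate a seventh chord in second inversion.
In second inversion the root lies a fourth above the bass: a fourth above D# in C# minor is G#.
The chord tones are D#, F#, G#, B, giving G# minor seventh.

G# minor seventh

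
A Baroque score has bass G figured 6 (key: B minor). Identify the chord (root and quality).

E minor

The figures 6 indicate a triad in first inversion.
In first inversion the root lies a sixth above the bass: a sixth above G in B minor is E.
The chord tones are G, B, E, giving E minor.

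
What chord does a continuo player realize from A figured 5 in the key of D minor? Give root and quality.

The figures 5 indicate a triad in root position.
In root position the bass is the root, so the root is A.
The chord tones are A, C, E, giving A minor.

A minor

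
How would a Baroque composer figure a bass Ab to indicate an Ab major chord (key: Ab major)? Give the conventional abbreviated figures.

no figures

Ab is the root of Ab major, so the chord is in root position.
A triad in root position is figured 5/3, conventionally abbreviated (no figures — root-position triad).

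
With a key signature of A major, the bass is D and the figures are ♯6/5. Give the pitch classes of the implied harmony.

The written figures ♯6/5 are shorthand for 6/5/3: the 3 is implied.
A third above D in this key is F#.
A fifth above D in this key is A.
A sixth above D in this key is B, raised to B# by the sharp.

D, F#, A, B#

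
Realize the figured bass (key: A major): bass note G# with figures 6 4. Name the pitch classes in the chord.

A fourth above G# in this key is C#.
A sixth above G# in this key is E.
Together with the bass G#, this spells C# minor in second inversion.

G#, C#, E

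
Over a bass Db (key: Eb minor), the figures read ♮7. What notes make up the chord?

The written figures ♮7 are shorthand for 7/5/3: the 5/3 are implied.
A third above Db in this key is F.
A fifth above Db in this key is Ab.
A seventh above Db in this key is Cb, made natural (C) by the ♮ figure.
Together with the bass Db, this spells Db major seventh in root position.

Db, F, Ab, C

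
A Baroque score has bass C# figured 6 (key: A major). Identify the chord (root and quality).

The figures 6 indicate a triad in first inversion.
In first inversion the root lies a sixth above the bass: a sixth above C# in A major is A.
The chord tones are C#, E, A, giving A major.

A major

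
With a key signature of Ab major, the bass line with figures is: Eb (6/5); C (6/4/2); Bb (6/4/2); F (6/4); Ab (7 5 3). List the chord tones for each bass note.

Eb, G, Bb, C | C, Db, F, Ab | Bb, C, Eb, G | F, Bb, Db | Ab, C, Eb, G

Eb (6/5/3): Eb, G, Bb, C.
C (6/4/2): C, Db, F, Ab.
Bb (6/4/2): Bb, C, Eb, G.
F (6/4): F, Bb, Db.
Ab (7/5/3): Ab, C, Eb, G.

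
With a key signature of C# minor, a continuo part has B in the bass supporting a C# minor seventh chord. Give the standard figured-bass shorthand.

B is the seventh of C# minor seventh, so the chord is in third inversion.
A seventh chord in third inversion is figured 6/4/2, conventionally abbreviated 4/2.

4/2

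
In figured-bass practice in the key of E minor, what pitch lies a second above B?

C

Counting 1 letter step above B lands on C; in E minor, that letter is C.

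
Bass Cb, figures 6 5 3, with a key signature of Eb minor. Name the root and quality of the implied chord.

The figures 6 5 3 indicate a seventh chord in first inversion.
In first inversion the root lies a sixth above the bass: a sixth above Cb in Eb minor is Ab.
The chord tones are Cb, Eb, Gb, Ab, giving Ab minor seventh.

Ab minor seventh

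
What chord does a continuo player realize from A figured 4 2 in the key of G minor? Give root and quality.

The figures 4 2 indicate a seventh chord in third inversion.
In third inversion the root lies a second above the bass: a second above A in G minor is Bb.
The chord tones are A, Bb, D, F, giving Bb major seventh.

Bb major seventh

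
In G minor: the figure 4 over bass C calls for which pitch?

F

Counting 3 letter steps above C lands on F; in G minor, that letter is F.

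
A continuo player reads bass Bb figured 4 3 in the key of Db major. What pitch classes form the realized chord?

Bb, Db, Eb, Gb

The written figures 4 3 are shorthand for 6/4/3: the 6 is implied.
A third above Bb in this key is Db.
A fourth above Bb in this key is Eb.
A sixth above Bb in this key is Gb.
Together with the bass Bb, this spells Eb minor seventh in second inversion.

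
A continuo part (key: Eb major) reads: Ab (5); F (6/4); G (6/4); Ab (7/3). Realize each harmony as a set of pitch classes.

Ab, C, Eb | F, Bb, D | G, C, Eb | Ab, C, Eb, G

Ab (5/3): Ab, C, Eb.
F (6/4): F, Bb, D.
G (6/4): G, C, Eb.
Ab (7/5/3): Ab, C, Eb, G.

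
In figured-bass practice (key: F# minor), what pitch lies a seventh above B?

A

Counting 6 letter steps above B lands on A; in F# minor, that letter is A.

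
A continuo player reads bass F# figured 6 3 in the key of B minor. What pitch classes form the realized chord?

A third above F# in this key is A.
A sixth above F# in this key is D.
Together with the bass F#, this spells D major in first inversion.

F#, A, D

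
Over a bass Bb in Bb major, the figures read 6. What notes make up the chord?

The written figures 6 are shorthand for 6/3: the 3 is implied.
A third above Bb in this key is D.
A sixth above Bb in this key is G.
Together with the bass Bb, this spells G minor in first inversion.

Bb, D, G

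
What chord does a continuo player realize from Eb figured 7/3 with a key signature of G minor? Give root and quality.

Eb major seventh

The figures 7/3 indicate a seventh chord in root position.
In root position the bass is the root, so the root is Eb.
The chord tones are Eb, G, Bb, D, giving Eb major seventh.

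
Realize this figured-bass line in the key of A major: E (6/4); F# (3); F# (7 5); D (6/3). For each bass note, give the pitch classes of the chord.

E, A, C# | F#, A, C# | F#, A, C#, E | D, F#, B

E (6/4): E, A, C#.
F# (5/3): F#, A, C#.
F# (7/5/3): F#, A, C#, E.
D (6/3): D, F#, B.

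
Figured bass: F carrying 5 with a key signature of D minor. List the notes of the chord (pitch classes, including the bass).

The written figures 5 are shorthand for 5/3: the 3 is implied.
A third above F in this key is A.
A fifth above F in this key is C.
Together with the bass F, this spells F major in root position.

F, A, C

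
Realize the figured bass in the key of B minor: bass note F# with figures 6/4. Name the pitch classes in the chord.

F#, B, D

A fourth above F# in this key is B.
A sixth above F# in this key is D.
Together with the bass F#, this spells B minor in second inversion.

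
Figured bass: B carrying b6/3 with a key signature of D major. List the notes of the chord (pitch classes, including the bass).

B, D, Gb

A third above B in this key is D.
A sixth above B in this key is G, lowered to Gb by the flat.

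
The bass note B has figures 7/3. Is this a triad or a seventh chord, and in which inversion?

7/3 is shorthand for 7/5/3.
Intervals of 7/5/3 above the bass form a seventh chord; the bass is the root, so this is root position.

seventh chord, root position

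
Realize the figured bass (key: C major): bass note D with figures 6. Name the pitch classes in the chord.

The written figures 6 are shorthand for 6/3: the 3 is implied.
A third above D in this key is F.
A sixth above D in this key is B.
Together with the bass D, this spells B diminished in first inversion.

D, F, B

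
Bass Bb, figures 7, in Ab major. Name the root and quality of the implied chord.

The figures 7 indicate a seventh chord in root position.
In root position the bass is the root, so the root is Bb.
The chord tones are Bb, Db, F, Ab, giving Bb minor seventh.

Bb minor seventh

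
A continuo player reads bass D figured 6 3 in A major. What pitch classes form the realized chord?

A third above D in this key is F#.
A sixth above D in this key is B.
Together with the bass D, this spells B minor in first inversion.

D, F#, B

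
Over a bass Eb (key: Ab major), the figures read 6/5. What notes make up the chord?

The written figures 6/5 are shorthand for 6/5/3: the 3 is implied.
A third above Eb in this key is G.
A fifth above Eb in this key is Bb.
A sixth above Eb in this key is C.
Together with the bass Eb, this spells C minor seventh in first inversion.

Eb, G, Bb, C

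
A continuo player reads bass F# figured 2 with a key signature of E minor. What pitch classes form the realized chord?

F#, G, B, D

The written figures 2 are shorthand for 6/4/2: the 6/4 are implied.
A second above F# in this key is G.
A fourth above F# in this key is B.
A sixth above F# in this key is D.
Together with the bass F#, this spells G major seventh in third inversion.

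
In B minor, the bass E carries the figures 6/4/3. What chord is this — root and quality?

The figures 6/4/3 indicate a seventh chord in second inversion.
In second inversion the root lies a fourth above the bass: a fourth above E in B minor is A.
The chord tones are E, G, A, C#, giving A dominant seventh.

A dominant seventh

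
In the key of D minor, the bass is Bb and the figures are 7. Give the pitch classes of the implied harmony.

Bb, D, F, A

The written figures 7 are shorthand for 7/5/3: the 5/3 are implied.
A third above Bb in this key is D.
A fifth above Bb in this key is F.
A seventh above Bb in this key is A.
Together with the bass Bb, this spells Bb major seventh in root position.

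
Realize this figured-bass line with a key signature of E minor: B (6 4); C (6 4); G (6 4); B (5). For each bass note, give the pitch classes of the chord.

B, E, G | C, F#, A | G, C, E | B, D, F#

B (6/4): B, E, G.
C (6/4): C, F#, A.
G (6/4): G, C, E.
B (5/3): B, D, F#.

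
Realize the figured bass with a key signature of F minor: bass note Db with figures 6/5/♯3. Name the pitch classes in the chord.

A third above Db in this key is F, raised to F# by the sharp.
A fifth above Db in this key is Ab.
A sixth above Db in this key is Bb.

Db, F#, Ab, Bb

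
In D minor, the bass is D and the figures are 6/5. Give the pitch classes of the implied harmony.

D, F, A, Bb

The written figures 6/5 are shorthand for 6/5/3: the 3 is implied.
A third above D in this key is F.
A fifth above D in this key is A.
A sixth above D in this key is Bb.
Together with the bass D, this spells Bb major seventh in first inversion.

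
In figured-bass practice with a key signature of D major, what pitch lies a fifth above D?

A

Counting 4 letter steps above D lands on A; in D major, that letter is A.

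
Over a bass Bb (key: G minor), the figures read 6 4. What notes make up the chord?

A fourth above Bb in this key is Eb.
A sixth above Bb in this key is G.
Together with the bass Bb, this spells Eb major in second inversion.

Bb, Eb, G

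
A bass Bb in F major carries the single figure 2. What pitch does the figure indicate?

Counting 1 letter step above Bb lands on C; in F major, that letter is C.

C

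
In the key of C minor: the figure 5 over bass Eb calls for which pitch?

Bb

Counting 4 letter steps above Eb lands on B; in C minor, that letter is Bb.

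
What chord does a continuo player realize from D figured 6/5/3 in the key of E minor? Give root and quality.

B minor seventh

The figures 6/5/3 indicate a seventh chord in first inversion.
In first inversion the root lies a sixth above the bass: a sixth above D in E minor is B.
The chord tones are D, F#, A, B, giving B minor seventh.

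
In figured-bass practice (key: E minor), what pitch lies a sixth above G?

E

Counting 5 letter steps above G lands on E; in E minor, that letter is E.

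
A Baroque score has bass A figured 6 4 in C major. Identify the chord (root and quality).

The figures 6 4 indicate a triad in second inversion.
In second inversion the root lies a fourth above the bass: a fourth above A in C major is D.
The chord tones are A, D, F, giving D minor.

D minor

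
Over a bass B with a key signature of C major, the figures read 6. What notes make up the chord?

The written figures 6 are shorthand for 6/3: the 3 is implied.
A third above B in this key is D.
A sixth above B in this key is G.
Together with the bass B, this spells G major in first inversion.

B, D, G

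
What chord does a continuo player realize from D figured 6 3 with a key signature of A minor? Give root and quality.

B diminished

The figures 6 3 indicate a triad in first inversion.
In first inversion the root lies a sixth above the bass: a sixth above D in A minor is B.
The chord tones are D, F, B, giving B diminished.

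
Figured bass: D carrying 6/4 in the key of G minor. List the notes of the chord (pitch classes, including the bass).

A fourth above D in this key is G.
A sixth above D in this key is Bb.
Together with the bass D, this spells G minor in second inversion.

D, G, Bb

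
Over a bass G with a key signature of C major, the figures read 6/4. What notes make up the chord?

G, C, E

A fourth above G in this key is C.
A sixth above G in this key is E.
Together with the bass G, this spells C major in second inversion.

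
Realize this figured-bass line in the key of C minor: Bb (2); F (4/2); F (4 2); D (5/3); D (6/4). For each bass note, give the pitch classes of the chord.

Bb, C, Eb, G | F, G, Bb, D | F, G, Bb, D | D, F, Ab | D, G, Bb

Bb (6/4/2): Bb, C, Eb, G.
F (6/4/2): F, G, Bb, D.
F (6/4/2): F, G, Bb, D.
D (5/3): D, F, Ab.
D (6/4): D, G, Bb.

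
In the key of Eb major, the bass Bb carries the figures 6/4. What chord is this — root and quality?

The figures 6/4 indicate a triad in second inversion.
In second inversion the root lies a fourth above the bass: a fourth above Bb in Eb major is Eb.
The chord tones are Bb, Eb, G, giving Eb major.

Eb major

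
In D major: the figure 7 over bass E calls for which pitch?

D

Counting 6 letter steps above E lands on D; in D major, that letter is D.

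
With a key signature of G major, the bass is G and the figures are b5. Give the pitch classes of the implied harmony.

G, B, Db

The written figures b5 are shorthand for 5/3: the 3 is implied.
A third above G in this key is B.
A fifth above G in this key is D, lowered to Db by the flat.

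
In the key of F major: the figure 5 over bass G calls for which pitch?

Counting 4 letter steps above G lands on D; in F major, that letter is D.

D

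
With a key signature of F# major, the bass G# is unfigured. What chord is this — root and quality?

G# minor

An unfigured bass indicates a triad in root position.
In root position the bass is the root, so the root is G#.
The chord tones are G#, B, D#, giving G# minor.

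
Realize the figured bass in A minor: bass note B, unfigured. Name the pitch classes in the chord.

B, D, F

An unfigured bass implies 5/3.
A third above B in this key is D.
A fifth above B in this key is F.
Together with the bass B, this spells B diminished in root position.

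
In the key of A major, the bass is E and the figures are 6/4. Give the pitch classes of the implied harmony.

E, A, C#

A fourth above E in this key is A.
A sixth above E in this key is C#.
Together with the bass E, this spells A major in second inversion.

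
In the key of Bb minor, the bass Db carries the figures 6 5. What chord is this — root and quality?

Bb minor seventh

The figures 6 5 indicate a seventh chord in first inversion.
In first inversion the root lies a sixth above the bass: a sixth above Db in Bb minor is Bb.
The chord tones are Db, F, Ab, Bb, giving Bb minor seventh.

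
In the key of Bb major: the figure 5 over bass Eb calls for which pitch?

Counting 4 letter steps above Eb lands on B; in Bb major, that letter is Bb.

Bb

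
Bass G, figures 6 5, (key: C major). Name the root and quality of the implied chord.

The figures 6 5 indicate a seventh chord in first inversion.
In first inversion the root lies a sixth above the bass: a sixth above G in C major is E.
The chord tones are G, B, D, E, giving E minor seventh.

E minor seventh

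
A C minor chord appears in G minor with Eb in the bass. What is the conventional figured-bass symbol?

Eb is the third of C minor, so the chord is in first inversion.
A triad in first inversion is figured 6/3, conventionally abbreviated 6.

6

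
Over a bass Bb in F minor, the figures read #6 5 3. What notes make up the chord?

A third above Bb in this key is Db.
A fifth above Bb in this key is F.
A sixth above Bb in this key is G, raised to G# by the sharp.

Bb, Db, F, G#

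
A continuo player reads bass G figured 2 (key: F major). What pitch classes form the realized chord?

G, A, C, E

The written figures 2 are shorthand for 6/4/2: the 6/4 are implied.
A second above G in this key is A.
A fourth above G in this key is C.
A sixth above G in this key is E.
Together with the bass G, this spells A minor seventh in third inversion.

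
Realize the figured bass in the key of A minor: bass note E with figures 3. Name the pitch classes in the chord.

E, G, B

The written figures 3 are shorthand for 5/3: the 5 is implied.
A third above E in this key is G.
A fifth above E in this key is B.
Together with the bass E, this spells E minor in root position.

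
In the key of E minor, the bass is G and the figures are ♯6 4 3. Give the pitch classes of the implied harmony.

G, B, C, E#

A third above G in this key is B.
A fourth above G in this key is C.
A sixth above G in this key is E, raised to E# by the sharp.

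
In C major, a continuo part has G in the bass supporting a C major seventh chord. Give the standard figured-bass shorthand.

4/3

G is the fifth of C major seventh, so the chord is in second inversion.
A seventh chord in second inversion is figured 6/4/3, conventionally abbreviated 4/3.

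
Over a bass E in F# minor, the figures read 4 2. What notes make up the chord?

The written figures 4 2 are shorthand for 6/4/2: the 6 is implied.
A second above E in this key is F#.
A fourth above E in this key is A.
A sixth above E in this key is C#.
Together with the bass E, this spells F# minor seventh in third inversion.

E, F#, A, C#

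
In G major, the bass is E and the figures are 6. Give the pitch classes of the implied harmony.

The written figures 6 are shorthand for 6/3: the 3 is implied.
A third above E in this key is G.
A sixth above E in this key is C.
Together with the bass E, this spells C major in first inversion.

E, G, C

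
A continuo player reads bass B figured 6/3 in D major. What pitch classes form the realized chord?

B, D, G

A third above B in this key is D.
A sixth above B in this key is G.
Together with the bass B, this spells G major in first inversion.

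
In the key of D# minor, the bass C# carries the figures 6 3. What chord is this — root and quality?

A# minor

The figures 6 3 indicate a triad in first inversion.
In first inversion the root lies a sixth above the bass: a sixth above C# in D# minor is A#.
The chord tones are C#, E#, A#, giving A# minor.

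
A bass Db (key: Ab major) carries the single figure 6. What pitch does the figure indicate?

Bb

Counting 5 letter steps above Db lands on B; in Ab major, that letter is Bb.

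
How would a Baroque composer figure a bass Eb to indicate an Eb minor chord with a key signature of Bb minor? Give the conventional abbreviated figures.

no figures

Eb is the root of Eb minor, so the chord is in root position.
A triad in root position is figured 5/3, conventionally abbreviated (no figures — root-position triad).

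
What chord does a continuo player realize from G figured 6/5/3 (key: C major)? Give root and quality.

The figures 6/5/3 indicate a seventh chord in first inversion.
In first inversion the root lies a sixth above the bass: a sixth above G in C major is E.
The chord tones are G, B, D, E, giving E minor seventh.

E minor seventh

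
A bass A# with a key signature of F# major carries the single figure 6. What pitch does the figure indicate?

Counting 5 letter steps above A# lands on F; in F# major, that letter is F#.

F#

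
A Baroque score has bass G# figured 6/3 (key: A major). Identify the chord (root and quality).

E major

The figures 6/3 indicate a triad in first inversion.
In first inversion the root lies a sixth above the bass: a sixth above G# in A major is E.
The chord tones are G#, B, E, giving E major.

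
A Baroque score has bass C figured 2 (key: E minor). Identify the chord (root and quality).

D dominant seventh

The figures 2 indicate a seventh chord in third inversion.
In third inversion the root lies a second above the bass: a second above C in E minor is D.
The chord tones are C, D, F#, A, giving D dominant seventh.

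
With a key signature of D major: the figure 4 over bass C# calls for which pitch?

F#

Counting 3 letter steps above C# lands on F; in D major, that letter is F#.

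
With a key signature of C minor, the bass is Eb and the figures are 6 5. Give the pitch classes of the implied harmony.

The written figures 6 5 are shorthand for 6/5/3: the 3 is implied.
A third above Eb in this key is G.
A fifth above Eb in this key is Bb.
A sixth above Eb in this key is C.
Together with the bass Eb, this spells C minor seventh in first inversion.

Eb, G, Bb, C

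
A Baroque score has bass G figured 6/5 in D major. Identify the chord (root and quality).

E minor seventh

The figures 6/5 indicate a seventh chord in first inversion.
In first inversion the root lies a sixth above the bass: a sixth above G in D major is E.
The chord tones are G, B, D, E, giving E minor seventh.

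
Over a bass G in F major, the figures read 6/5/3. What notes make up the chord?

G, Bb, D, E

A third above G in this key is Bb.
A fifth above G in this key is D.
A sixth above G in this key is E.
Together with the bass G, this spells E half-diminished seventh in first inversion.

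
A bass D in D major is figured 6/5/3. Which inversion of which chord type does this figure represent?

Intervals of 6/5/3 above the bass form a seventh chord; the bass is the third, so this is first inversion.

seventh chord, first inversion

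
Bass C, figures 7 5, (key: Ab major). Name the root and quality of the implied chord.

The figures 7 5 indicate a seventh chord in root position.
In root position the bass is the root, so the root is C.
The chord tones are C, Eb, G, Bb, giving C minor seventh.

C minor seventh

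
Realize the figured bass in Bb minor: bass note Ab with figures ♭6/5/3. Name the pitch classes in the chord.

Ab, C, Eb, Fb

A third above Ab in this key is C.
A fifth above Ab in this key is Eb.
A sixth above Ab in this key is F, lowered to Fb by the flat.
Together with the bass Ab, this spells Fb augmented major seventh in first inversion.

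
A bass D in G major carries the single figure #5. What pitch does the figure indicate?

A#

Counting 4 letter steps above D lands on A; in G major, that letter is A.
The #5 figure raises it a semitone, giving A#.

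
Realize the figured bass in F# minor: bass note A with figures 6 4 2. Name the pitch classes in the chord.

A second above A in this key is B.
A fourth above A in this key is D.
A sixth above A in this key is F#.
Together with the bass A, this spells B minor seventh in third inversion.

A, B, D, F#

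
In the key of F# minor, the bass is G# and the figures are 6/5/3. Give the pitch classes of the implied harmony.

G#, B, D, E

A third above G# in this key is B.
A fifth above G# in this key is D.
A sixth above G# in this key is E.
Together with the bass G#, this spells E dominant seventh in first inversion.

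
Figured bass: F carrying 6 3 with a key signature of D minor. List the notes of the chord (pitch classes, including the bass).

F, A, D

A third above F in this key is A.
A sixth above F in this key is D.
Together with the bass F, this spells D minor in first inversion.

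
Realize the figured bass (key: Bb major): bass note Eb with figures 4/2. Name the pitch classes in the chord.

Eb, F, A, C

The written figures 4/2 are shorthand for 6/4/2: the 6 is implied.
A second above Eb in this key is F.
A fourth above Eb in this key is A.
A sixth above Eb in this key is C.
Together with the bass Eb, this spells F dominant seventh in third inversion.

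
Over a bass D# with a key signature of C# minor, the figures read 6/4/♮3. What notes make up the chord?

D#, F, G#, B

A third above D# in this key is F#, made natural (F) by the ♮ figure.
A fourth above D# in this key is G#.
A sixth above D# in this key is B.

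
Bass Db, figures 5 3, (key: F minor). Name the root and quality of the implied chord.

Db major

The figures 5 3 indicate a triad in root position.
In root position the bass is the root, so the root is Db.
The chord tones are Db, F, Ab, giving Db major.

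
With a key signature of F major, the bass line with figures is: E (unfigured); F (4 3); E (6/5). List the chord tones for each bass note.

E (5/3): E, G, Bb.
F (6/4/3): F, A, Bb, D.
E (6/5/3): E, G, Bb, C.

E, G, Bb | F, A, Bb, D | E, G, Bb, C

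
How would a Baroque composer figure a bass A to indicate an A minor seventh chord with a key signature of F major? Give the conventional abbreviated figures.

A is the root of A minor seventh, so the chord is in root position.
A seventh chord in root position is figured 7/5/3, conventionally abbreviated 7.

7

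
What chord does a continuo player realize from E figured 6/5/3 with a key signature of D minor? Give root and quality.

The figures 6/5/3 indicate a seventh chord in first inversion.
In first inversion the root lies a sixth above the bass: a sixth above E in D minor is C.
The chord tones are E, G, Bb, C, giving C dominant seventh.

C dominant seventh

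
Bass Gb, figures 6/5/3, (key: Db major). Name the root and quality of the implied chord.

Eb minor seventh

The figures 6/5/3 indicate a seventh chord in first inversion.
In first inversion the root lies a sixth above the bass: a sixth above Gb in Db major is Eb.
The chord tones are Gb, Bb, Db, Eb, giving Eb minor seventh.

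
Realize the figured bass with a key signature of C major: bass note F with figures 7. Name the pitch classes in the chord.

The written figures 7 are shorthand for 7/5/3: the 5/3 are implied.
A third above F in this key is A.
A fifth above F in this key is C.
A seventh above F in this key is E.
Together with the bass F, this spells F major seventh in root position.

F, A, C, E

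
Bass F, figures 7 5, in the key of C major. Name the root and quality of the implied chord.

The figures 7 5 indicate a seventh chord in root position.
In root position the bass is the root, so the root is F.
The chord tones are F, A, C, E, giving F major seventh.

F major seventh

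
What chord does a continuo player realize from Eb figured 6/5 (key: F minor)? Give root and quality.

The figures 6/5 indicate a seventh chord in first inversion.
In first inversion the root lies a sixth above the bass: a sixth above Eb in F minor is C.
The chord tones are Eb, G, Bb, C, giving C minor seventh.

C minor seventh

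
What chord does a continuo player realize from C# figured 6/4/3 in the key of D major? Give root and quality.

The figures 6/4/3 indicate a seventh chord in second inversion.
In second inversion the root lies a fourth above the bass: a fourth above C# in D major is F#.
The chord tones are C#, E, F#, A, giving F# minor seventh.

F# minor seventh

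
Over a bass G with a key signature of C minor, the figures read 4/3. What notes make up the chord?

G, Bb, C, Eb

The written figures 4/3 are shorthand for 6/4/3: the 6 is implied.
A third above G in this key is Bb.
A fourth above G in this key is C.
A sixth above G in this key is Eb.
Together with the bass G, this spells C minor seventh in second inversion.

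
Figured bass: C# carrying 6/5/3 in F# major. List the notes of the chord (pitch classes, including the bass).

A third above C# in this key is E#.
A fifth above C# in this key is G#.
A sixth above C# in this key is A#.
Together with the bass C#, this spells A# minor seventh in first inversion.

C#, E#, G#, A#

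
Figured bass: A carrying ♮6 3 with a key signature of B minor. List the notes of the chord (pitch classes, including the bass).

A, C#, F

A third above A in this key is C#.
A sixth above A in this key is F#, made natural (F) by the ♮ figure.
Together with the bass A, this spells F augmented in first inversion.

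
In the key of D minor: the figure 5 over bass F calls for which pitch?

C

Counting 4 letter steps above F lands on C; in D minor, that letter is C.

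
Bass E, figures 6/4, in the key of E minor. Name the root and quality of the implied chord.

The figures 6/4 indicate a triad in second inversion.
In second inversion the root lies a fourth above the bass: a fourth above E in E minor is A.
The chord tones are E, A, C, giving A minor.

A minor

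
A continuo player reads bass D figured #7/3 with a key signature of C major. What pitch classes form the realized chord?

The written figures #7/3 are shorthand for 7/5/3: the 5 is implied.
A third above D in this key is F.
A fifth above D in this key is A.
A seventh above D in this key is C, raised to C# by the sharp.
Together with the bass D, this spells D minor-major seventh in root position.

D, F, A, C#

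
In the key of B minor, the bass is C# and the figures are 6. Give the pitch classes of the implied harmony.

C#, E, A

The written figures 6 are shorthand for 6/3: the 3 is implied.
A third above C# in this key is E.
A sixth above C# in this key is A.
Together with the bass C#, this spells A major in first inversion.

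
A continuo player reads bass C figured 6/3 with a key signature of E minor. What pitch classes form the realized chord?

A third above C in this key is E.
A sixth above C in this key is A.
Together with the bass C, this spells A minor in first inversion.

C, E, A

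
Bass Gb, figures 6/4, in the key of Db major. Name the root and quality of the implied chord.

The figures 6/4 indicate a triad in second inversion.
In second inversion the root lies a fourth above the bass: a fourth above Gb in Db major is C.
The chord tones are Gb, C, Eb, giving C diminished.

C diminished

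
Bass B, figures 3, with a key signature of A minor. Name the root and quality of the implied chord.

The figures 3 indicate a triad in root position.
In root position the bass is the root, so the root is B.
The chord tones are B, D, F, giving B diminished.

B diminished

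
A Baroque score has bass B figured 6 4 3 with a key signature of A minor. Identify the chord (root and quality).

E minor seventh

The figures 6 4 3 indicate a seventh chord in second inversion.
In second inversion the root lies a fourth above the bass: a fourth above B in A minor is E.
The chord tones are B, D, E, G, giving E minor seventh.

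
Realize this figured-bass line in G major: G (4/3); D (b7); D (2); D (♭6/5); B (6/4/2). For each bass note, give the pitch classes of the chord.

G, B, C, E | D, F#, A, Cb | D, E, G, B | D, F#, A, Bb | B, C, E, G

G (6/4/3): G, B, C, E.
D (b7/5/3): D, F#, A, Cb.
D (6/4/2): D, E, G, B.
D (b6/5/3): D, F#, A, Bb.
B (6/4/2): B, C, E, G.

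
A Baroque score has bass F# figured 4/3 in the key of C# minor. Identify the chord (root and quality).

B dominant seventh

The figures 4/3 indicate a seventh chord in second inversion.
In second inversion the root lies a fourth above the bass: a fourth above F# in C# minor is B.
The chord tones are F#, A, B, D#, giving B dominant seventh.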